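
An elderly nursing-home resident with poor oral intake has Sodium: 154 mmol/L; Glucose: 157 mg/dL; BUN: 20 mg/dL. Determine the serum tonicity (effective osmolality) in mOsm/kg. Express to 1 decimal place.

Effective osmolality excludes urea (freely permeant across cell membranes):
2·Na + glucose/18
= 2·154 + 157/18
= 308 + 8.72
= 316.72 mOsm/kg

316.7 mOsm/kg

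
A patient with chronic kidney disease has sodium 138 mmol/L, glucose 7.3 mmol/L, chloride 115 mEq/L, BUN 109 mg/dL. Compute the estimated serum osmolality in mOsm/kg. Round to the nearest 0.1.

Calculated osmolality = 2·Na + glucose + BUN/2.8
= 2·138 + 7.3 + 109/2.8
= 276 + 7.30 + 38.93
= 322.23 mOsm/kg

322.2 mOsm/kg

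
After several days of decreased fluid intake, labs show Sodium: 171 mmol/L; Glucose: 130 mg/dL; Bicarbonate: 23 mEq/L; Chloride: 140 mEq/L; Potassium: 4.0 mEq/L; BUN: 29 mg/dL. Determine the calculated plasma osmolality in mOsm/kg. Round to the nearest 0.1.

Calculated osmolality = 2·Na + glucose/18 + BUN/2.8
= 2·171 + 130/18 + 29/2.8
= 342 + 7.22 + 10.36
= 359.58 mOsm/kg

359.6 mOsm/kg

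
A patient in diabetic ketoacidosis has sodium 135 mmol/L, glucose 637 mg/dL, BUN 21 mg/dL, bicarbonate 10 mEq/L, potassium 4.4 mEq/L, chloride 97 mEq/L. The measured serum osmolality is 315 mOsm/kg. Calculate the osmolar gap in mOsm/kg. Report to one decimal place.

Calculated osmolality = 2·Na + glucose/18 + BUN/2.8
= 2·135 + 637/18 + 21/2.8
= 270 + 35.39 + 7.50
= 312.89 mOsm/kg ≈ 312.9 mOsm/kg
Osmolar gap = measured − calculated = 315 − 312.9 = 2.1 mOsm/kg

2.1 mOsm/kg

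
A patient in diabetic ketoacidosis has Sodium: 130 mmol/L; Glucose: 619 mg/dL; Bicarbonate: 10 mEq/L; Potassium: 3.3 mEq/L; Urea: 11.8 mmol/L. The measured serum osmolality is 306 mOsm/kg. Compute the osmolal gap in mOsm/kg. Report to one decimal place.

Calculated osmolality = 2·Na + glucose/18 + urea
= 2·130 + 619/18 + 11.8
= 260 + 34.39 + 11.80
= 306.19 mOsm/kg ≈ 306.2 mOsm/kg
Osmolar gap = measured − calculated = 306 − 306.2 = -0.2 mOsm/kg

-0.2 mOsm/kg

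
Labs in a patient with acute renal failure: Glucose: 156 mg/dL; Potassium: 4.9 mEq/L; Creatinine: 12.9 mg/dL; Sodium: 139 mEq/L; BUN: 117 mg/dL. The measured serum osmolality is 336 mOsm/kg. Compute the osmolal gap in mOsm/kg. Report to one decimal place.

Calculated osmolality = 2·Na + glucose/18 + BUN/2.8
= 2·139 + 156/18 + 117/2.8
= 278 + 8.67 + 41.79
= 328.46 mOsm/kg ≈ 328.5 mOsm/kg
Osmolar gap = measured − calculated = 336 − 328.5 = 7.5 mOsm/kg

7.5 mOsm/kg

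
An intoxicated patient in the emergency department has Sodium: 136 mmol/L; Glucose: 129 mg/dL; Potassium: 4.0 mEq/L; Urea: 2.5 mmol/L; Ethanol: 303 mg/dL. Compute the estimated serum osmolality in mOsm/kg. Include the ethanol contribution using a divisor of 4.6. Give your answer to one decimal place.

347.5 mOsm/kg

Calculated osmolality = 2·Na + glucose/18 + urea + ethanol/4.6
= 2·136 + 129/18 + 2.5 + 303/4.6
= 272 + 7.17 + 2.50 + 65.87
= 347.54 mOsm/kg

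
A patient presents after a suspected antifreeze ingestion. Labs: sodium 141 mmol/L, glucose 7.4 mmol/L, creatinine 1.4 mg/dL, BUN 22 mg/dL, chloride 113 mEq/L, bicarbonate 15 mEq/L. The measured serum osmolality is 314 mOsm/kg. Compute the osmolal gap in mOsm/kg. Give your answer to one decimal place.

Calculated osmolality = 2·Na + glucose + BUN/2.8
= 2·141 + 7.4 + 22/2.8
= 282 + 7.40 + 7.86
= 297.26 mOsm/kg ≈ 297.3 mOsm/kg
Osmolar gap = measured − calculated = 314 − 297.3 = 16.7 mOsm/kg

16.7 mOsm/kg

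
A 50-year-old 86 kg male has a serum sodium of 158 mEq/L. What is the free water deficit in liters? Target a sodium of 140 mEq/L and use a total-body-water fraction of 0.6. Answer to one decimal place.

TBW = 0.6 · 86 = 51.6 L
Free water deficit = TBW · (Na/140 − 1)
= 51.6 · (158/140 − 1)
= 51.6 · 0.1286
= 6.64 L

6.6 L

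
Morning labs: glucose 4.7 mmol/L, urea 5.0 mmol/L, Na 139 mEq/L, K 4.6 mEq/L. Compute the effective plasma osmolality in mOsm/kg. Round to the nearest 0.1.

Effective osmolality excludes urea (freely permeant across cell membranes):
2·Na + glucose
= 2·139 + 4.7
= 278 + 4.7
= 282.7 mOsm/kg

282.7 mOsm/kg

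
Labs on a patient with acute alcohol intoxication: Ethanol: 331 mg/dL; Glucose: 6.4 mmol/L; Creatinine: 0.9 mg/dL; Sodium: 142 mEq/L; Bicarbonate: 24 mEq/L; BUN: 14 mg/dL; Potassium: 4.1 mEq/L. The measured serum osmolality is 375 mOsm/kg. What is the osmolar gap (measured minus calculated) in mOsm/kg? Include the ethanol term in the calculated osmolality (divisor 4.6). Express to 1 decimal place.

Calculated osmolality = 2·Na + glucose + BUN/2.8 + ethanol/4.6
= 2·142 + 6.4 + 14/2.8 + 331/4.6
= 284 + 6.40 + 5 + 71.96
= 367.36 mOsm/kg ≈ 367.4 mOsm/kg
Osmolar gap = measured − calculated = 375 − 367.4 = 7.6 mOsm/kg

7.6 mOsm/kg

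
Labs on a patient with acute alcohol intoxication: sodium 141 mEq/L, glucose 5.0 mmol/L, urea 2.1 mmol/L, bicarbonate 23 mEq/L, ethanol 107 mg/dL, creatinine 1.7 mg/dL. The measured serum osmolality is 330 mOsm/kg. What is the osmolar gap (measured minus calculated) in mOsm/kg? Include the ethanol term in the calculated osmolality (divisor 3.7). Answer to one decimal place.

12.0 mOsm/kg

Calculated osmolality = 2·Na + glucose + urea + ethanol/3.7
= 2·141 + 5 + 2.1 + 107/3.7
= 282 + 5 + 2.10 + 28.92
= 318.02 mOsm/kg ≈ 318.0 mOsm/kg
Osmolar gap = measured − calculated = 330 − 318.0 = 12.0 mOsm/kg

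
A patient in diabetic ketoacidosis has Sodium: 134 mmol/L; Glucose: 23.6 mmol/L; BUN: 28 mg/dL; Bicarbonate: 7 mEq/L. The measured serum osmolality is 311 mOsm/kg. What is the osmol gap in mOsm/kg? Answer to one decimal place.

9.4 mOsm/kg

Calculated osmolality = 2·Na + glucose + BUN/2.8
= 2·134 + 23.6 + 28/2.8
= 268 + 23.60 + 10
= 301.6 mOsm/kg ≈ 301.6 mOsm/kg
Osmolar gap = measured − calculated = 311 − 301.6 = 9.4 mOsm/kg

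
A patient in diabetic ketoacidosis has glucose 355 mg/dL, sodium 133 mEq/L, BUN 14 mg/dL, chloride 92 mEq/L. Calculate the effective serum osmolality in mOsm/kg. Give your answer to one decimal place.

285.7 mOsm/kg

Effective osmolality excludes urea (freely permeant across cell membranes):
2·Na + glucose/18
= 2·133 + 355/18
= 266 + 19.72
= 285.72 mOsm/kg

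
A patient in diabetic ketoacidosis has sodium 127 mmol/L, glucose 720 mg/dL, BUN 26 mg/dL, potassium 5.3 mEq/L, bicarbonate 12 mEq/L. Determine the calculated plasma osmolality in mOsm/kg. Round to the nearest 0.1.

303.3 mOsm/kg

Calculated osmolality = 2·Na + glucose/18 + BUN/2.8
= 2·127 + 720/18 + 26/2.8
= 254 + 40 + 9.29
= 303.29 mOsm/kg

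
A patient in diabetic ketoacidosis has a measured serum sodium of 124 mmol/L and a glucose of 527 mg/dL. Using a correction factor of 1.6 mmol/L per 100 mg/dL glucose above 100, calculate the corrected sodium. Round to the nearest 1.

131 mmol/L

Corrected Na = measured Na + 1.6 · (glucose − 100)/100
= 124 + 1.6 · (527 − 100)/100
= 124 + 6.8
= 130.8 mmol/L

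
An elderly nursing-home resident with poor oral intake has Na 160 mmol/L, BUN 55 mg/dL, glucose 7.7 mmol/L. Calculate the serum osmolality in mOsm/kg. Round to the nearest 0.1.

Calculated osmolality = 2·Na + glucose + BUN/2.8
= 2·160 + 7.7 + 55/2.8
= 320 + 7.70 + 19.64
= 347.34 mOsm/kg

347.3 mOsm/kg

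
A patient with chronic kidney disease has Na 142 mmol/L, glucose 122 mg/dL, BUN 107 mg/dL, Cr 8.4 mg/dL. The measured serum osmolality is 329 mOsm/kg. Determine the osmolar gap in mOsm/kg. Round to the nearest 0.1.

0.0 mOsm/kg

Calculated osmolality = 2·Na + glucose/18 + BUN/2.8
= 2·142 + 122/18 + 107/2.8
= 284 + 6.78 + 38.21
= 328.99 mOsm/kg ≈ 329.0 mOsm/kg
Osmolar gap = measured − calculated = 329 − 329.0 = 0.0 mOsm/kg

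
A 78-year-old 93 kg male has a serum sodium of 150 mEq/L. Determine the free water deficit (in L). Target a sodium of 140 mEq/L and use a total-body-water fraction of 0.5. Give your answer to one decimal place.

TBW = 0.5 · 93 = 46.5 L
Free water deficit = TBW · (Na/140 − 1)
= 46.5 · (150/140 − 1)
= 46.5 · 0.0714
= 3.32 L

3.3 L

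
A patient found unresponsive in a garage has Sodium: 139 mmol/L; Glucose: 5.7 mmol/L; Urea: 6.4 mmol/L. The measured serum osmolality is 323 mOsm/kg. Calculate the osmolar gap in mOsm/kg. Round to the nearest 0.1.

32.9 mOsm/kg

Calculated osmolality = 2·Na + glucose + urea
= 2·139 + 5.7 + 6.4
= 278 + 5.70 + 6.40
= 290.1 mOsm/kg ≈ 290.1 mOsm/kg
Osmolar gap = measured − calculated = 323 − 290.1 = 32.9 mOsm/kg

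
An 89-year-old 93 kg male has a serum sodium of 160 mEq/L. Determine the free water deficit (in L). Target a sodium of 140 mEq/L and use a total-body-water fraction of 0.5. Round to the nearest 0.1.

6.6 L

TBW = 0.5 · 93 = 46.5 L
Free water deficit = TBW · (Na/140 − 1)
= 46.5 · (160/140 − 1)
= 46.5 · 0.1429
= 6.64 L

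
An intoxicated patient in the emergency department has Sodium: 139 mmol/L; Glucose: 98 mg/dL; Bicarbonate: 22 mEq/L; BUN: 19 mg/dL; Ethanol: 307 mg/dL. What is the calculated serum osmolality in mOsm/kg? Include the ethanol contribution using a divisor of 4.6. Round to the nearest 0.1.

Calculated osmolality = 2·Na + glucose/18 + BUN/2.8 + ethanol/4.6
= 2·139 + 98/18 + 19/2.8 + 307/4.6
= 278 + 5.44 + 6.79 + 66.74
= 356.97 mOsm/kg

357.0 mOsm/kg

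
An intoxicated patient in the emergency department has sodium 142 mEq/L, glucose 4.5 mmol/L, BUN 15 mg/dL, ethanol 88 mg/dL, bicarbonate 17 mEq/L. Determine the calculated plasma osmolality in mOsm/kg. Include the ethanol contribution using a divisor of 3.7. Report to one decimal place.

317.6 mOsm/kg

Calculated osmolality = 2·Na + glucose + BUN/2.8 + ethanol/3.7
= 2·142 + 4.5 + 15/2.8 + 88/3.7
= 284 + 4.50 + 5.36 + 23.78
= 317.64 mOsm/kg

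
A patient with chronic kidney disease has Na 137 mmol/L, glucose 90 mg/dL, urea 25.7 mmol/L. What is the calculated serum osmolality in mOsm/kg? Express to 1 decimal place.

304.7 mOsm/kg

Calculated osmolality = 2·Na + glucose/18 + urea
= 2·137 + 90/18 + 25.7
= 274 + 5 + 25.70
= 304.7 mOsm/kg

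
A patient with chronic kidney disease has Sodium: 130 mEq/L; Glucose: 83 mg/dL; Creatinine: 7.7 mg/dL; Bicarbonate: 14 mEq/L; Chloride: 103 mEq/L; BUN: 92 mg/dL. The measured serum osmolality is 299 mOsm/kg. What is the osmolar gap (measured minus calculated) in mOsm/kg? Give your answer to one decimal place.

Calculated osmolality = 2·Na + glucose/18 + BUN/2.8
= 2·130 + 83/18 + 92/2.8
= 260 + 4.61 + 32.86
= 297.47 mOsm/kg ≈ 297.5 mOsm/kg
Osmolar gap = measured − calculated = 299 − 297.5 = 1.5 mOsm/kg

1.5 mOsm/kg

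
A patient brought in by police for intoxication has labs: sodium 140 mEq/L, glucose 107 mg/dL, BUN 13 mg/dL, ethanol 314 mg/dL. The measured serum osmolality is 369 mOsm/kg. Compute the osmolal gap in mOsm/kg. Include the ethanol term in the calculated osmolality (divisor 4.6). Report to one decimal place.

Calculated osmolality = 2·Na + glucose/18 + BUN/2.8 + ethanol/4.6
= 2·140 + 107/18 + 13/2.8 + 314/4.6
= 280 + 5.94 + 4.64 + 68.26
= 358.84 mOsm/kg ≈ 358.8 mOsm/kg
Osmolar gap = measured − calculated = 369 − 358.8 = 10.2 mOsm/kg

10.2 mOsm/kg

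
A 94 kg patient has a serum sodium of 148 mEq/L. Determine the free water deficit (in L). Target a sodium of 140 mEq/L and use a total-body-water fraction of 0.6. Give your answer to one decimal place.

3.2 L

TBW = 0.6 · 94 = 56.4 L
Free water deficit = TBW · (Na/140 − 1)
= 56.4 · (148/140 − 1)
= 56.4 · 0.0571
= 3.22 L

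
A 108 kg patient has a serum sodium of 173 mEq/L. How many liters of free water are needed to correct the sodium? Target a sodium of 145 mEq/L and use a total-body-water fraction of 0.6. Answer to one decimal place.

TBW = 0.6 · 108 = 64.8 L
Free water deficit = TBW · (Na/145 − 1)
= 64.8 · (173/145 − 1)
= 64.8 · 0.1931
= 12.51 L

12.5 L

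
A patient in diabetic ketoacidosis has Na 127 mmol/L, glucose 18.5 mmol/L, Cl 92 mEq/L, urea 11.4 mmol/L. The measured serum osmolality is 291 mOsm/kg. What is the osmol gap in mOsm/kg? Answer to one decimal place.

7.1 mOsm/kg

Calculated osmolality = 2·Na + glucose + urea
= 2·127 + 18.5 + 11.4
= 254 + 18.50 + 11.40
= 283.9 mOsm/kg ≈ 283.9 mOsm/kg
Osmolar gap = measured − calculated = 291 − 283.9 = 7.1 mOsm/kg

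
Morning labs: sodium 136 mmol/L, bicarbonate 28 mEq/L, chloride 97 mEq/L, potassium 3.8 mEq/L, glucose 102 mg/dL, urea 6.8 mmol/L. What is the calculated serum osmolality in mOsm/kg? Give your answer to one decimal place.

Calculated osmolality = 2·Na + glucose/18 + urea
= 2·136 + 102/18 + 6.8
= 272 + 5.67 + 6.80
= 284.47 mOsm/kg

284.5 mOsm/kg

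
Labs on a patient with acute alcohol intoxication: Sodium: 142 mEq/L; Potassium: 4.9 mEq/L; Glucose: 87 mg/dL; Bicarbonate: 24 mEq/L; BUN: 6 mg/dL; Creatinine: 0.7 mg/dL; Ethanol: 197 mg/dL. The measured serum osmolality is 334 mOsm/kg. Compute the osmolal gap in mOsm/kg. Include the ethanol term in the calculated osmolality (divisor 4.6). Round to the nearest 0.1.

0.2 mOsm/kg

Calculated osmolality = 2·Na + glucose/18 + BUN/2.8 + ethanol/4.6
= 2·142 + 87/18 + 6/2.8 + 197/4.6
= 284 + 4.83 + 2.14 + 42.83
= 333.8 mOsm/kg ≈ 333.8 mOsm/kg
Osmolar gap = measured − calculated = 334 − 333.8 = 0.2 mOsm/kg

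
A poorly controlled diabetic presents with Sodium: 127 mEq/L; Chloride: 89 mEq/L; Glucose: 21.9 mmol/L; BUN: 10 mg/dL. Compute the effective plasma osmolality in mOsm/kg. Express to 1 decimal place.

275.9 mOsm/kg

Effective osmolality excludes urea (freely permeant across cell membranes):
2·Na + glucose
= 2·127 + 21.9
= 254 + 21.9
= 275.9 mOsm/kg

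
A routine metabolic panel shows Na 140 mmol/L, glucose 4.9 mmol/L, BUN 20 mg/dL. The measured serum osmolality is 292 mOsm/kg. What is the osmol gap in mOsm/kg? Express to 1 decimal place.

Calculated osmolality = 2·Na + glucose + BUN/2.8
= 2·140 + 4.9 + 20/2.8
= 280 + 4.90 + 7.14
= 292.04 mOsm/kg ≈ 292.0 mOsm/kg
Osmolar gap = measured − calculated = 292 − 292.0 = 0.0 mOsm/kg

0.0 mOsm/kg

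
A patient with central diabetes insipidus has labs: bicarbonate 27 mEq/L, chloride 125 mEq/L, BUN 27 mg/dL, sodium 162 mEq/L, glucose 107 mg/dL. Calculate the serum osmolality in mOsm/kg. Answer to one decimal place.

Calculated osmolality = 2·Na + glucose/18 + BUN/2.8
= 2·162 + 107/18 + 27/2.8
= 324 + 5.94 + 9.64
= 339.58 mOsm/kg

339.6 mOsm/kg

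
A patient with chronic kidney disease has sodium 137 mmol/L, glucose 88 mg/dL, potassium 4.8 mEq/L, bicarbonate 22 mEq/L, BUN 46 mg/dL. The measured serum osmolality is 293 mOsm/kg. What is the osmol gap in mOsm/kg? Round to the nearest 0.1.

Calculated osmolality = 2·Na + glucose/18 + BUN/2.8
= 2·137 + 88/18 + 46/2.8
= 274 + 4.89 + 16.43
= 295.32 mOsm/kg ≈ 295.3 mOsm/kg
Osmolar gap = measured − calculated = 293 − 295.3 = -2.3 mOsm/kg

-2.3 mOsm/kg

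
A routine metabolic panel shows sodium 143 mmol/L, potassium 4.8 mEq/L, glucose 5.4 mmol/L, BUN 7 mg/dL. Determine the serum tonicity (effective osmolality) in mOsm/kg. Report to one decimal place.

291.4 mOsm/kg

Effective osmolality excludes urea (freely permeant across cell membranes):
2·Na + glucose
= 2·143 + 5.4
= 286 + 5.4
= 291.4 mOsm/kg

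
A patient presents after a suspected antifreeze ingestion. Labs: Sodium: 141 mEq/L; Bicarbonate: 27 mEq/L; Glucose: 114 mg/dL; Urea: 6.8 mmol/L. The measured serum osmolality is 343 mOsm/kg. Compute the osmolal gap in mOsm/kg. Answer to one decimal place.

Calculated osmolality = 2·Na + glucose/18 + urea
= 2·141 + 114/18 + 6.8
= 282 + 6.33 + 6.80
= 295.13 mOsm/kg ≈ 295.1 mOsm/kg
Osmolar gap = measured − calculated = 343 − 295.1 = 47.9 mOsm/kg

47.9 mOsm/kg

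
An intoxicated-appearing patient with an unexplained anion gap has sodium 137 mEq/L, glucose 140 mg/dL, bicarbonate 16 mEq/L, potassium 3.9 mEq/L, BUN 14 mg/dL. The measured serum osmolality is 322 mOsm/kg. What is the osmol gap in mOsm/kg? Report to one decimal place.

35.2 mOsm/kg

Calculated osmolality = 2·Na + glucose/18 + BUN/2.8
= 2·137 + 140/18 + 14/2.8
= 274 + 7.78 + 5
= 286.78 mOsm/kg ≈ 286.8 mOsm/kg
Osmolar gap = measured − calculated = 322 − 286.8 = 35.2 mOsm/kg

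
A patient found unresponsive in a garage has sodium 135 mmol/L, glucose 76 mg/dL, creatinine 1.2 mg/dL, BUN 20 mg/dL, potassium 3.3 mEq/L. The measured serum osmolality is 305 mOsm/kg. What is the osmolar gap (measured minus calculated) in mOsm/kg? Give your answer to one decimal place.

23.6 mOsm/kg

Calculated osmolality = 2·Na + glucose/18 + BUN/2.8
= 2·135 + 76/18 + 20/2.8
= 270 + 4.22 + 7.14
= 281.36 mOsm/kg ≈ 281.4 mOsm/kg
Osmolar gap = measured − calculated = 305 − 281.4 = 23.6 mOsm/kg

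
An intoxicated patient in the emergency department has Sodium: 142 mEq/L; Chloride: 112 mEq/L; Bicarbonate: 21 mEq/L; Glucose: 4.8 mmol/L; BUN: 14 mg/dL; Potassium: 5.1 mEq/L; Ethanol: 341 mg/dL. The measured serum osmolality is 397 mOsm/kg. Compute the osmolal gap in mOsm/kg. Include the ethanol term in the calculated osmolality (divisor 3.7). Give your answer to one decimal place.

11.0 mOsm/kg

Calculated osmolality = 2·Na + glucose + BUN/2.8 + ethanol/3.7
= 2·142 + 4.8 + 14/2.8 + 341/3.7
= 284 + 4.80 + 5 + 92.16
= 385.96 mOsm/kg ≈ 386.0 mOsm/kg
Osmolar gap = measured − calculated = 397 − 386.0 = 11.0 mOsm/kg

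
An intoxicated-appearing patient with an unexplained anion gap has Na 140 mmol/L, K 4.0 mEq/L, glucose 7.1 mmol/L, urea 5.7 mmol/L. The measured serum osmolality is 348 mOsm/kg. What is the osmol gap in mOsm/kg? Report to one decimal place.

55.2 mOsm/kg

Calculated osmolality = 2·Na + glucose + urea
= 2·140 + 7.1 + 5.7
= 280 + 7.10 + 5.70
= 292.8 mOsm/kg ≈ 292.8 mOsm/kg
Osmolar gap = measured − calculated = 348 − 292.8 = 55.2 mOsm/kg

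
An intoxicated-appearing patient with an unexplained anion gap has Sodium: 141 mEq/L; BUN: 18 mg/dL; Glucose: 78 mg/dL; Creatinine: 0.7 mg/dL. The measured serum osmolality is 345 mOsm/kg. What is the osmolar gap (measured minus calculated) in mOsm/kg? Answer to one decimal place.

52.2 mOsm/kg

Calculated osmolality = 2·Na + glucose/18 + BUN/2.8
= 2·141 + 78/18 + 18/2.8
= 282 + 4.33 + 6.43
= 292.76 mOsm/kg ≈ 292.8 mOsm/kg
Osmolar gap = measured − calculated = 345 − 292.8 = 52.2 mOsm/kg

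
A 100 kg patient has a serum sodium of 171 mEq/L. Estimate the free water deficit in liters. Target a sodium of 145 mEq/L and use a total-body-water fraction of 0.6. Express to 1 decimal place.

TBW = 0.6 · 100 = 60 L
Free water deficit = TBW · (Na/145 − 1)
= 60 · (171/145 − 1)
= 60 · 0.1793
= 10.76 L

10.8 L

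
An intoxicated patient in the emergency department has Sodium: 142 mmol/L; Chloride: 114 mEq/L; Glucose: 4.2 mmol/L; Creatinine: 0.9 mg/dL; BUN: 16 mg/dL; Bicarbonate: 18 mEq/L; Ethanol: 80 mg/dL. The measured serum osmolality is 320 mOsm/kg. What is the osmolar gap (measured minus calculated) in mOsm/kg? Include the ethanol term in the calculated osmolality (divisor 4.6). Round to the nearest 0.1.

Calculated osmolality = 2·Na + glucose + BUN/2.8 + ethanol/4.6
= 2·142 + 4.2 + 16/2.8 + 80/4.6
= 284 + 4.20 + 5.71 + 17.39
= 311.3 mOsm/kg ≈ 311.3 mOsm/kg
Osmolar gap = measured − calculated = 320 − 311.3 = 8.7 mOsm/kg

8.7 mOsm/kg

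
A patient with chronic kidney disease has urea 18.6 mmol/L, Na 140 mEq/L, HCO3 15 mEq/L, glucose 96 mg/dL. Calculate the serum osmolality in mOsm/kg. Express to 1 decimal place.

303.9 mOsm/kg

Calculated osmolality = 2·Na + glucose/18 + urea
= 2·140 + 96/18 + 18.6
= 280 + 5.33 + 18.60
= 303.93 mOsm/kg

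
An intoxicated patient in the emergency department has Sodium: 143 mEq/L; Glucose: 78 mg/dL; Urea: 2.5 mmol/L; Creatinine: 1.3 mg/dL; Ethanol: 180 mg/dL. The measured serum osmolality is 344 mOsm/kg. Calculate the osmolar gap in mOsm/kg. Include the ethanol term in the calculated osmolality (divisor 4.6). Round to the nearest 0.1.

12.0 mOsm/kg

Calculated osmolality = 2·Na + glucose/18 + urea + ethanol/4.6
= 2·143 + 78/18 + 2.5 + 180/4.6
= 286 + 4.33 + 2.50 + 39.13
= 331.96 mOsm/kg ≈ 332.0 mOsm/kg
Osmolar gap = measured − calculated = 344 − 332.0 = 12.0 mOsm/kg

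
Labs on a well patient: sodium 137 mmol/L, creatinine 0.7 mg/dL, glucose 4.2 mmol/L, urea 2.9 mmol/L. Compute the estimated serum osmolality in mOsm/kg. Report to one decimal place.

281.1 mOsm/kg

Calculated osmolality = 2·Na + glucose + urea
= 2·137 + 4.2 + 2.9
= 274 + 4.20 + 2.90
= 281.1 mOsm/kg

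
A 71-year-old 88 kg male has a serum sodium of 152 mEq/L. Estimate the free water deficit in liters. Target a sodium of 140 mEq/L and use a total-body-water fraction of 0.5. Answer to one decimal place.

TBW = 0.5 · 88 = 44 L
Free water deficit = TBW · (Na/140 − 1)
= 44 · (152/140 − 1)
= 44 · 0.0857
= 3.77 L

3.8 L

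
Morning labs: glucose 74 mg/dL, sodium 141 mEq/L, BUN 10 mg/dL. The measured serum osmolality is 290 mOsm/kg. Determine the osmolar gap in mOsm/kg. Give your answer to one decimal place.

Calculated osmolality = 2·Na + glucose/18 + BUN/2.8
= 2·141 + 74/18 + 10/2.8
= 282 + 4.11 + 3.57
= 289.68 mOsm/kg ≈ 289.7 mOsm/kg
Osmolar gap = measured − calculated = 290 − 289.7 = 0.3 mOsm/kg

0.3 mOsm/kg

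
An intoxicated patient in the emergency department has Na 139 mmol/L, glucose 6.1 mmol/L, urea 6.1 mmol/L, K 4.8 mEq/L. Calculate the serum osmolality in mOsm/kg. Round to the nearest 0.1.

290.2 mOsm/kg

Calculated osmolality = 2·Na + glucose + urea
= 2·139 + 6.1 + 6.1
= 278 + 6.10 + 6.10
= 290.2 mOsm/kg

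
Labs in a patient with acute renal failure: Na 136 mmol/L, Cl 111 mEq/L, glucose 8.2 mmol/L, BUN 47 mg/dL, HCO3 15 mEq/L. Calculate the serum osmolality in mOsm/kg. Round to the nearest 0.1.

Calculated osmolality = 2·Na + glucose + BUN/2.8
= 2·136 + 8.2 + 47/2.8
= 272 + 8.20 + 16.79
= 296.99 mOsm/kg

297.0 mOsm/kg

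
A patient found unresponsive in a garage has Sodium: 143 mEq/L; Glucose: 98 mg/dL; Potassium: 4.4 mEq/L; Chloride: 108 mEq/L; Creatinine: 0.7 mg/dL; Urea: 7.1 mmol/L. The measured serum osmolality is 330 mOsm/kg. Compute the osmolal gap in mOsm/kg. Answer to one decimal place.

31.5 mOsm/kg

Calculated osmolality = 2·Na + glucose/18 + urea
= 2·143 + 98/18 + 7.1
= 286 + 5.44 + 7.10
= 298.54 mOsm/kg ≈ 298.5 mOsm/kg
Osmolar gap = measured − calculated = 330 − 298.5 = 31.5 mOsm/kg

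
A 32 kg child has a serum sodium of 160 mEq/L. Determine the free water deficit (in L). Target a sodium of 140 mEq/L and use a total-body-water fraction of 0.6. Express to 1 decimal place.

2.7 L

TBW = 0.6 · 32 = 19.2 L
Free water deficit = TBW · (Na/140 − 1)
= 19.2 · (160/140 − 1)
= 19.2 · 0.1429
= 2.74 L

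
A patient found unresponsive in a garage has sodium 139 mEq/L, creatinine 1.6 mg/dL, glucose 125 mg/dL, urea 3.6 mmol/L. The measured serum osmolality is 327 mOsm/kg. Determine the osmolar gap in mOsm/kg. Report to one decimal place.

38.5 mOsm/kg

Calculated osmolality = 2·Na + glucose/18 + urea
= 2·139 + 125/18 + 3.6
= 278 + 6.94 + 3.60
= 288.54 mOsm/kg ≈ 288.5 mOsm/kg
Osmolar gap = measured − calculated = 327 − 288.5 = 38.5 mOsm/kg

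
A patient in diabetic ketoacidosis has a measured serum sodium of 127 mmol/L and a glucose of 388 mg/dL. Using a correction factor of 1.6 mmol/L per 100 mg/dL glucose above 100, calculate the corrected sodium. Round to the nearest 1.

Corrected Na = measured Na + 1.6 · (glucose − 100)/100
= 127 + 1.6 · (388 − 100)/100
= 127 + 4.6
= 131.6 mmol/L

132 mmol/L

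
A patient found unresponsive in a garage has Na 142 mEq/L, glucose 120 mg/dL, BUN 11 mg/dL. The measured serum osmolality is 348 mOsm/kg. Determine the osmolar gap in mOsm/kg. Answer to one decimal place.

53.4 mOsm/kg

Calculated osmolality = 2·Na + glucose/18 + BUN/2.8
= 2·142 + 120/18 + 11/2.8
= 284 + 6.67 + 3.93
= 294.6 mOsm/kg ≈ 294.6 mOsm/kg
Osmolar gap = measured − calculated = 348 − 294.6 = 53.4 mOsm/kg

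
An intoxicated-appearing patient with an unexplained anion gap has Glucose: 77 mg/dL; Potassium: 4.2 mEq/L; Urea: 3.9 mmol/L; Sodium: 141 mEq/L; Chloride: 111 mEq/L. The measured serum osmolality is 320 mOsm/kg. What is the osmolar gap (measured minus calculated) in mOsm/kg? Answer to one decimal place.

29.8 mOsm/kg

Calculated osmolality = 2·Na + glucose/18 + urea
= 2·141 + 77/18 + 3.9
= 282 + 4.28 + 3.90
= 290.18 mOsm/kg ≈ 290.2 mOsm/kg
Osmolar gap = measured − calculated = 320 − 290.2 = 29.8 mOsm/kg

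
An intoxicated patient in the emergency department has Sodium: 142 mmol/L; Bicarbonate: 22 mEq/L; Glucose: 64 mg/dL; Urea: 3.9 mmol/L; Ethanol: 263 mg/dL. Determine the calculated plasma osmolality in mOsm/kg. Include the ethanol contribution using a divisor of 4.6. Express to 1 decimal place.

348.6 mOsm/kg

Calculated osmolality = 2·Na + glucose/18 + urea + ethanol/4.6
= 2·142 + 64/18 + 3.9 + 263/4.6
= 284 + 3.56 + 3.90 + 57.17
= 348.63 mOsm/kg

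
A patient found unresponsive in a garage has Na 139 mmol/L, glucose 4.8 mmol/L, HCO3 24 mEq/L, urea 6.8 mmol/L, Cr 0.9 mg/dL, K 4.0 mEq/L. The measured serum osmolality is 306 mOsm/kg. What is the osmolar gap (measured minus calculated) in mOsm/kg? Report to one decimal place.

Calculated osmolality = 2·Na + glucose + urea
= 2·139 + 4.8 + 6.8
= 278 + 4.80 + 6.80
= 289.6 mOsm/kg ≈ 289.6 mOsm/kg
Osmolar gap = measured − calculated = 306 − 289.6 = 16.4 mOsm/kg

16.4 mOsm/kg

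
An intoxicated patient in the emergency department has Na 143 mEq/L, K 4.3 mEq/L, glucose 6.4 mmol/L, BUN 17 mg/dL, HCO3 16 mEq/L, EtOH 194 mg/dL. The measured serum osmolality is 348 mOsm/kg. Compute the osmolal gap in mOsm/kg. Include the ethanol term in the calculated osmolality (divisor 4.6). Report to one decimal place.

Calculated osmolality = 2·Na + glucose + BUN/2.8 + ethanol/4.6
= 2·143 + 6.4 + 17/2.8 + 194/4.6
= 286 + 6.40 + 6.07 + 42.17
= 340.64 mOsm/kg ≈ 340.6 mOsm/kg
Osmolar gap = measured − calculated = 348 − 340.6 = 7.4 mOsm/kg

7.4 mOsm/kg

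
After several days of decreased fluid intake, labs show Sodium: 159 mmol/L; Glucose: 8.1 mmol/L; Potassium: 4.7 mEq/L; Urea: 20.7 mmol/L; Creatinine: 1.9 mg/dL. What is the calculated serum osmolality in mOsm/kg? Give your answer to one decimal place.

346.8 mOsm/kg

Calculated osmolality = 2·Na + glucose + urea
= 2·159 + 8.1 + 20.7
= 318 + 8.10 + 20.70
= 346.8 mOsm/kg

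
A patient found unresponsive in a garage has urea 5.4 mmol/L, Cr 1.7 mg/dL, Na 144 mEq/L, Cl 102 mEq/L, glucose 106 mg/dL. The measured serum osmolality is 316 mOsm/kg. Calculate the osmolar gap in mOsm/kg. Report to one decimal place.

16.7 mOsm/kg

Calculated osmolality = 2·Na + glucose/18 + urea
= 2·144 + 106/18 + 5.4
= 288 + 5.89 + 5.40
= 299.29 mOsm/kg ≈ 299.3 mOsm/kg
Osmolar gap = measured − calculated = 316 − 299.3 = 16.7 mOsm/kg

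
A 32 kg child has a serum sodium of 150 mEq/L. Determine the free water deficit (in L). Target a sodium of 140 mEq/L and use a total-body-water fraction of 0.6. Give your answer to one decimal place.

TBW = 0.6 · 32 = 19.2 L
Free water deficit = TBW · (Na/140 − 1)
= 19.2 · (150/140 − 1)
= 19.2 · 0.0714
= 1.37 L

1.4 L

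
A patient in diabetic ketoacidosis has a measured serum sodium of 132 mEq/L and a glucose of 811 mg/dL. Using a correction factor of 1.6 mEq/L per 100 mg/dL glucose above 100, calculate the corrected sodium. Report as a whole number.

143 mEq/L

Corrected Na = measured Na + 1.6 · (glucose − 100)/100
= 132 + 1.6 · (811 − 100)/100
= 132 + 11.4
= 143.4 mEq/L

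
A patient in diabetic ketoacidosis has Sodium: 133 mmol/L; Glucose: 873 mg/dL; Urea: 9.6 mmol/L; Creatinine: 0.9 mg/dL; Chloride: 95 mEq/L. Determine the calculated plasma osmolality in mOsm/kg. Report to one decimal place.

Calculated osmolality = 2·Na + glucose/18 + urea
= 2·133 + 873/18 + 9.6
= 266 + 48.50 + 9.60
= 324.1 mOsm/kg

324.1 mOsm/kg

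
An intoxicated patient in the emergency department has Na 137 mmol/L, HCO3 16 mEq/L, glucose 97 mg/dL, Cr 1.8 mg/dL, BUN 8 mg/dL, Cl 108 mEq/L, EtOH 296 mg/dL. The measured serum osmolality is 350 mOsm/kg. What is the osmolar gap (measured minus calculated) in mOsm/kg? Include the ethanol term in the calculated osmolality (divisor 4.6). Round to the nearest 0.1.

Calculated osmolality = 2·Na + glucose/18 + BUN/2.8 + ethanol/4.6
= 2·137 + 97/18 + 8/2.8 + 296/4.6
= 274 + 5.39 + 2.86 + 64.35
= 346.6 mOsm/kg ≈ 346.6 mOsm/kg
Osmolar gap = measured − calculated = 350 − 346.6 = 3.4 mOsm/kg

3.4 mOsm/kg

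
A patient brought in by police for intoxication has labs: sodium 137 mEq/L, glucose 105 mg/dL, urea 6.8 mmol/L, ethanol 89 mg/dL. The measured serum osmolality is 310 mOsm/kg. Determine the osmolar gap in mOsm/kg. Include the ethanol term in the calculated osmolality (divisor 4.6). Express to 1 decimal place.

4.0 mOsm/kg

Calculated osmolality = 2·Na + glucose/18 + urea + ethanol/4.6
= 2·137 + 105/18 + 6.8 + 89/4.6
= 274 + 5.83 + 6.80 + 19.35
= 305.98 mOsm/kg ≈ 306.0 mOsm/kg
Osmolar gap = measured − calculated = 310 − 306.0 = 4.0 mOsm/kg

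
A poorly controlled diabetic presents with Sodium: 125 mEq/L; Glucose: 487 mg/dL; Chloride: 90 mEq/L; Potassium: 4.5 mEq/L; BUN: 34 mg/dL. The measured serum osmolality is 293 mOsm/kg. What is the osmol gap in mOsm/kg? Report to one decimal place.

3.8 mOsm/kg

Calculated osmolality = 2·Na + glucose/18 + BUN/2.8
= 2·125 + 487/18 + 34/2.8
= 250 + 27.06 + 12.14
= 289.2 mOsm/kg ≈ 289.2 mOsm/kg
Osmolar gap = measured − calculated = 293 − 289.2 = 3.8 mOsm/kg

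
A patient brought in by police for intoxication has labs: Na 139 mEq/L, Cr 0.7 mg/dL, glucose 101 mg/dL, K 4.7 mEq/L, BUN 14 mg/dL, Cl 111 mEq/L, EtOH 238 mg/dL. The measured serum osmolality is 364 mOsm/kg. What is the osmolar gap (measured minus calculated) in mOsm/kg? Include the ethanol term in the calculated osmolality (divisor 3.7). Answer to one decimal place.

Calculated osmolality = 2·Na + glucose/18 + BUN/2.8 + ethanol/3.7
= 2·139 + 101/18 + 14/2.8 + 238/3.7
= 278 + 5.61 + 5 + 64.32
= 352.93 mOsm/kg ≈ 352.9 mOsm/kg
Osmolar gap = measured − calculated = 364 − 352.9 = 11.1 mOsm/kg

11.1 mOsm/kg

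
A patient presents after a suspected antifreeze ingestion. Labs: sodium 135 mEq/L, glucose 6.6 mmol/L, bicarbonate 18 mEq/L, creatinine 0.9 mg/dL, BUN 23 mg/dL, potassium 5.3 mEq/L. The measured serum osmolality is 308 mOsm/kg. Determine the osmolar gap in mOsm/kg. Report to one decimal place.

23.2 mOsm/kg

Calculated osmolality = 2·Na + glucose + BUN/2.8
= 2·135 + 6.6 + 23/2.8
= 270 + 6.60 + 8.21
= 284.81 mOsm/kg ≈ 284.8 mOsm/kg
Osmolar gap = measured − calculated = 308 − 284.8 = 23.2 mOsm/kg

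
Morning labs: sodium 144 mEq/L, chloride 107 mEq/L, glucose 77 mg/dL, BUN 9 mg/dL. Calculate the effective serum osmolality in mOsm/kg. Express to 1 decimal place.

292.3 mOsm/kg

Effective osmolality excludes urea (freely permeant across cell membranes):
2·Na + glucose/18
= 2·144 + 77/18
= 288 + 4.28
= 292.28 mOsm/kg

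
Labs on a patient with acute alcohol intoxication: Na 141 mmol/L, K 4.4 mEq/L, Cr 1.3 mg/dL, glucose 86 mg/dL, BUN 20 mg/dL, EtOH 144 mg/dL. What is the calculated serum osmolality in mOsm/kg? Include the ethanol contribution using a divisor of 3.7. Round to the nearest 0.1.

332.8 mOsm/kg

Calculated osmolality = 2·Na + glucose/18 + BUN/2.8 + ethanol/3.7
= 2·141 + 86/18 + 20/2.8 + 144/3.7
= 282 + 4.78 + 7.14 + 38.92
= 332.84 mOsm/kg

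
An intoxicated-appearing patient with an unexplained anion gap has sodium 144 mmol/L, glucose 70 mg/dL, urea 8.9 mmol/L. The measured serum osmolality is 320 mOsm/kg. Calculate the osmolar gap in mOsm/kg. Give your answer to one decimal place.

19.2 mOsm/kg

Calculated osmolality = 2·Na + glucose/18 + urea
= 2·144 + 70/18 + 8.9
= 288 + 3.89 + 8.90
= 300.79 mOsm/kg ≈ 300.8 mOsm/kg
Osmolar gap = measured − calculated = 320 − 300.8 = 19.2 mOsm/kg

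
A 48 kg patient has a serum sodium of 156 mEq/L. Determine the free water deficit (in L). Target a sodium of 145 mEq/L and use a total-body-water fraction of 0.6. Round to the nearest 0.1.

2.2 L

TBW = 0.6 · 48 = 28.8 L
Free water deficit = TBW · (Na/145 − 1)
= 28.8 · (156/145 − 1)
= 28.8 · 0.0759
= 2.19 L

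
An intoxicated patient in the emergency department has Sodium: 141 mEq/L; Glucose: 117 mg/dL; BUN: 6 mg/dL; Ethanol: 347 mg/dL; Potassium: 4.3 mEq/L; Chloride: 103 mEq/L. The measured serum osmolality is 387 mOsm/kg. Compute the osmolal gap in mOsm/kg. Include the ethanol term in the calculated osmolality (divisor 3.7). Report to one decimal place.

2.6 mOsm/kg

Calculated osmolality = 2·Na + glucose/18 + BUN/2.8 + ethanol/3.7
= 2·141 + 117/18 + 6/2.8 + 347/3.7
= 282 + 6.50 + 2.14 + 93.78
= 384.42 mOsm/kg ≈ 384.4 mOsm/kg
Osmolar gap = measured − calculated = 387 − 384.4 = 2.6 mOsm/kg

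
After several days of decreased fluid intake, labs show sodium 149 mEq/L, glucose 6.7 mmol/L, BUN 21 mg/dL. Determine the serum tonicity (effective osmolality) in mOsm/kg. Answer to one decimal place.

304.7 mOsm/kg

Effective osmolality excludes urea (freely permeant across cell membranes):
2·Na + glucose
= 2·149 + 6.7
= 298 + 6.7
= 304.7 mOsm/kg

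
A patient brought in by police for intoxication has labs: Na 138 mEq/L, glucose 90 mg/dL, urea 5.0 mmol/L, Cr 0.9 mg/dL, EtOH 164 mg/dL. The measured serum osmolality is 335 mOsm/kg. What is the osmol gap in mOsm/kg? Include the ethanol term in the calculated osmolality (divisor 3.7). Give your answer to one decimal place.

Calculated osmolality = 2·Na + glucose/18 + urea + ethanol/3.7
= 2·138 + 90/18 + 5 + 164/3.7
= 276 + 5 + 5 + 44.32
= 330.32 mOsm/kg ≈ 330.3 mOsm/kg
Osmolar gap = measured − calculated = 335 − 330.3 = 4.7 mOsm/kg

4.7 mOsm/kg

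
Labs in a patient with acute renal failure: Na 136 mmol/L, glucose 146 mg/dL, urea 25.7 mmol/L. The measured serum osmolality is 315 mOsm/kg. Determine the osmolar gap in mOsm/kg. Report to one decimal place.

Calculated osmolality = 2·Na + glucose/18 + urea
= 2·136 + 146/18 + 25.7
= 272 + 8.11 + 25.70
= 305.81 mOsm/kg ≈ 305.8 mOsm/kg
Osmolar gap = measured − calculated = 315 − 305.8 = 9.2 mOsm/kg

9.2 mOsm/kg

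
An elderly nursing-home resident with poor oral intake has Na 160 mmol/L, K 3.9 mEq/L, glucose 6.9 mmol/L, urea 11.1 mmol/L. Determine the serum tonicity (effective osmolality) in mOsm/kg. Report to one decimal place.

326.9 mOsm/kg

Effective osmolality excludes urea (freely permeant across cell membranes):
2·Na + glucose
= 2·160 + 6.9
= 320 + 6.9
= 326.9 mOsm/kg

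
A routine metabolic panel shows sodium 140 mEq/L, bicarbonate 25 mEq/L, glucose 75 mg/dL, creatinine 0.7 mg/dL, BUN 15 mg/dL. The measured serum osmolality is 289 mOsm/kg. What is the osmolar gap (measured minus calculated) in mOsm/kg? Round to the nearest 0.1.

-0.5 mOsm/kg

Calculated osmolality = 2·Na + glucose/18 + BUN/2.8
= 2·140 + 75/18 + 15/2.8
= 280 + 4.17 + 5.36
= 289.53 mOsm/kg ≈ 289.5 mOsm/kg
Osmolar gap = measured − calculated = 289 − 289.5 = -0.5 mOsm/kg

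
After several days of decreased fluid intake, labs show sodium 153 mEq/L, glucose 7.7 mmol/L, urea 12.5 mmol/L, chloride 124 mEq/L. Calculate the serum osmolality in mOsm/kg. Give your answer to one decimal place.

326.2 mOsm/kg

Calculated osmolality = 2·Na + glucose + urea
= 2·153 + 7.7 + 12.5
= 306 + 7.70 + 12.50
= 326.2 mOsm/kg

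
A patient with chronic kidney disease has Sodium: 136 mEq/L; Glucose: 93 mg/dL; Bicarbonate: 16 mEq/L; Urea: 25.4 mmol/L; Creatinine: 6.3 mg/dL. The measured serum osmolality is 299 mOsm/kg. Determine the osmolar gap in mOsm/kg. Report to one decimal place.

-3.6 mOsm/kg

Calculated osmolality = 2·Na + glucose/18 + urea
= 2·136 + 93/18 + 25.4
= 272 + 5.17 + 25.40
= 302.57 mOsm/kg ≈ 302.6 mOsm/kg
Osmolar gap = measured − calculated = 299 − 302.6 = -3.6 mOsm/kg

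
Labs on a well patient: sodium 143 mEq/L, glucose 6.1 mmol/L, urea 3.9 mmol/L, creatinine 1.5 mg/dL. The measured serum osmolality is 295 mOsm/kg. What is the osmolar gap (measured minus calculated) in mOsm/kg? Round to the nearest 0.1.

Calculated osmolality = 2·Na + glucose + urea
= 2·143 + 6.1 + 3.9
= 286 + 6.10 + 3.90
= 296 mOsm/kg ≈ 296.0 mOsm/kg
Osmolar gap = measured − calculated = 295 − 296.0 = -1.0 mOsm/kg

-1.0 mOsm/kg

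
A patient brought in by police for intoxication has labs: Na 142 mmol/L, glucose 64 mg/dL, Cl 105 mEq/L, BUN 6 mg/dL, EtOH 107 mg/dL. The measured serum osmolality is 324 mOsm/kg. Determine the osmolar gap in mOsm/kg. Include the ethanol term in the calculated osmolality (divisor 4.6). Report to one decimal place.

11.0 mOsm/kg

Calculated osmolality = 2·Na + glucose/18 + BUN/2.8 + ethanol/4.6
= 2·142 + 64/18 + 6/2.8 + 107/4.6
= 284 + 3.56 + 2.14 + 23.26
= 312.96 mOsm/kg ≈ 313.0 mOsm/kg
Osmolar gap = measured − calculated = 324 − 313.0 = 11.0 mOsm/kg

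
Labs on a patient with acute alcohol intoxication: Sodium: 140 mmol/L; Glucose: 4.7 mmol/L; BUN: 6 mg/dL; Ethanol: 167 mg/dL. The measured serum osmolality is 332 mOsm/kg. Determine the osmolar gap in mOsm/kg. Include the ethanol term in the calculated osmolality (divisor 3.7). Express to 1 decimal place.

Calculated osmolality = 2·Na + glucose + BUN/2.8 + ethanol/3.7
= 2·140 + 4.7 + 6/2.8 + 167/3.7
= 280 + 4.70 + 2.14 + 45.14
= 331.98 mOsm/kg ≈ 332.0 mOsm/kg
Osmolar gap = measured − calculated = 332 − 332.0 = 0.0 mOsm/kg

0.0 mOsm/kg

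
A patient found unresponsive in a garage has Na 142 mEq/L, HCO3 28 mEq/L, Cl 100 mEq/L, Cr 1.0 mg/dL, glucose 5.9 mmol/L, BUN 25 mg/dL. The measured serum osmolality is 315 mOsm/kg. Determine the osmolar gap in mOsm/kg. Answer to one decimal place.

Calculated osmolality = 2·Na + glucose + BUN/2.8
= 2·142 + 5.9 + 25/2.8
= 284 + 5.90 + 8.93
= 298.83 mOsm/kg ≈ 298.8 mOsm/kg
Osmolar gap = measured − calculated = 315 − 298.8 = 16.2 mOsm/kg

16.2 mOsm/kg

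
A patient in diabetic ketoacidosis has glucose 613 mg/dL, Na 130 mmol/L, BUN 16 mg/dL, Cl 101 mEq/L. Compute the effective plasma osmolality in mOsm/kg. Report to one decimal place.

294.1 mOsm/kg

Effective osmolality excludes urea (freely permeant across cell membranes):
2·Na + glucose/18
= 2·130 + 613/18
= 260 + 34.06
= 294.06 mOsm/kg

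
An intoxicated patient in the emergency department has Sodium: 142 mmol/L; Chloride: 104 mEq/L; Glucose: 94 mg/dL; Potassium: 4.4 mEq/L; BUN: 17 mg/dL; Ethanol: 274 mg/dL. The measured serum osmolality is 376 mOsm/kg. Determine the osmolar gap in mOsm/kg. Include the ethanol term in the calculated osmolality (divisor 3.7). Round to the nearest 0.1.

Calculated osmolality = 2·Na + glucose/18 + BUN/2.8 + ethanol/3.7
= 2·142 + 94/18 + 17/2.8 + 274/3.7
= 284 + 5.22 + 6.07 + 74.05
= 369.34 mOsm/kg ≈ 369.3 mOsm/kg
Osmolar gap = measured − calculated = 376 − 369.3 = 6.7 mOsm/kg

6.7 mOsm/kg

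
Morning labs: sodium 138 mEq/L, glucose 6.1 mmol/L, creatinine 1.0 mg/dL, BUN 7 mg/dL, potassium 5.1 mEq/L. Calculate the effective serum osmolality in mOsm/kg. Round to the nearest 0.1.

Effective osmolality excludes urea (freely permeant across cell membranes):
2·Na + glucose
= 2·138 + 6.1
= 276 + 6.1
= 282.1 mOsm/kg

282.1 mOsm/kg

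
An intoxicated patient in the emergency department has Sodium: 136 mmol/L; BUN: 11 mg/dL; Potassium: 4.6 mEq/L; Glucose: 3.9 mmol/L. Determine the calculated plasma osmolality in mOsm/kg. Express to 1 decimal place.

279.8 mOsm/kg

Calculated osmolality = 2·Na + glucose + BUN/2.8
= 2·136 + 3.9 + 11/2.8
= 272 + 3.90 + 3.93
= 279.83 mOsm/kg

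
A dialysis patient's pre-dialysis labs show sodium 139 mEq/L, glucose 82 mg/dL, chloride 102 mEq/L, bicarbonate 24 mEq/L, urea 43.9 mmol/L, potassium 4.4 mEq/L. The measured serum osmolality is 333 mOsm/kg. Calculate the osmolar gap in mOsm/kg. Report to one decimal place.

Calculated osmolality = 2·Na + glucose/18 + urea
= 2·139 + 82/18 + 43.9
= 278 + 4.56 + 43.90
= 326.46 mOsm/kg ≈ 326.5 mOsm/kg
Osmolar gap = measured − calculated = 333 − 326.5 = 6.5 mOsm/kg

6.5 mOsm/kg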